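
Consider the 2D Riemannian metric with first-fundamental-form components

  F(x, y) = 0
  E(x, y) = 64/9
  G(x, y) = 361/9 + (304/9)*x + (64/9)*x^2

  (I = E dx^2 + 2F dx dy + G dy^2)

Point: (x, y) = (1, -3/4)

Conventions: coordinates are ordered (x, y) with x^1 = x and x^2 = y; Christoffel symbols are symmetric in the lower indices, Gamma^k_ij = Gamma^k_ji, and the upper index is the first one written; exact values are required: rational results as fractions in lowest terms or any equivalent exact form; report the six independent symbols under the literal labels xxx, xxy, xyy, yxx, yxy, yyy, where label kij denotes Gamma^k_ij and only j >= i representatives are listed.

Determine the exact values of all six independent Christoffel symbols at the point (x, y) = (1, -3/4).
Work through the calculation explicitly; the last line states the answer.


E = 64/9, F = 0, G = 81 at the point
E_x = 0, E_y = 0, F_x = 0, F_y = 0, G_x = 48, G_y = 0
EG - F^2 = 576;  g^inv = (1/576) * [[81, 0], [0, 64/9]]
first-kind symbols [ij,l] = (1/2)(d_i g_jl + d_j g_il - d_l g_ij): [xx,x] = E_x/2 = 0, [xx,y] = F_x - E_y/2 = 0, [xy,x] = E_y/2 = 0, [xy,y] = G_x/2 = 24, [yy,x] = F_y - G_x/2 = -24, [yy,y] = G_y/2 = 0
Gamma^x_ij = (G*[ij,x] - F*[ij,y])/(EG - F^2), Gamma^y_ij = (E*[ij,y] - F*[ij,x])/(EG - F^2)

Answer: Gamma_xxx = 0, Gamma_xxy = 0, Gamma_xyy = -27/8, Gamma_yxx = 0, Gamma_yxy = 8/27, Gamma_yyy = 0


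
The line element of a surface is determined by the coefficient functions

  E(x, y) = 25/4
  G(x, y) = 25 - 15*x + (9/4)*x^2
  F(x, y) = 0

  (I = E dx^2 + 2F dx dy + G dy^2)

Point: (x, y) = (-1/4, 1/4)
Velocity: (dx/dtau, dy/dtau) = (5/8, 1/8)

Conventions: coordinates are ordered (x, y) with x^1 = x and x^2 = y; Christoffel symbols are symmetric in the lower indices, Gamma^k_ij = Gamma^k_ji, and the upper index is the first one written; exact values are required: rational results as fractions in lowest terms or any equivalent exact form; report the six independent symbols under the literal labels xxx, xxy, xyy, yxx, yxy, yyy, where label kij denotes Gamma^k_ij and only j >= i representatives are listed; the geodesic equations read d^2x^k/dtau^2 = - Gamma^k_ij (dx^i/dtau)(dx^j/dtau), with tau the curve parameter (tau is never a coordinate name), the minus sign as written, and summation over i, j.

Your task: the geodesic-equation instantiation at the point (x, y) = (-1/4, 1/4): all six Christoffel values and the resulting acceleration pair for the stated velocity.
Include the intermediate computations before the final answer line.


E = 25/4, F = 0, G = 1849/64 at the point
E_x = 0, E_y = 0, F_x = 0, F_y = 0, G_x = -129/8, G_y = 0
EG - F^2 = 46225/256;  g^inv = (256/46225) * [[1849/64, 0], [0, 25/4]]
first-kind symbols [ij,l] = (1/2)(d_i g_jl + d_j g_il - d_l g_ij): [xx,x] = E_x/2 = 0, [xx,y] = F_x - E_y/2 = 0, [xy,x] = E_y/2 = 0, [xy,y] = G_x/2 = -129/16, [yy,x] = F_y - G_x/2 = 129/16, [yy,y] = G_y/2 = 0
Gamma^x_ij = (G*[ij,x] - F*[ij,y])/(EG - F^2), Gamma^y_ij = (E*[ij,y] - F*[ij,x])/(EG - F^2)
Gamma_xxx = 0, Gamma_xxy = 0, Gamma_xyy = 129/100, Gamma_yxx = 0, Gamma_yxy = -12/43, Gamma_yyy = 0
d^2x/dtau^2 = -(Gamma_xxx*(5/8)^2 + 2*Gamma_xxy*(5/8)*(1/8) + Gamma_xyy*(1/8)^2) = -129/6400
d^2y/dtau^2 = -(Gamma_yxx*(5/8)^2 + 2*Gamma_yxy*(5/8)*(1/8) + Gamma_yyy*(1/8)^2) = 15/344

Answer: Gamma_xxx = 0, Gamma_xxy = 0, Gamma_xyy = 129/100, Gamma_yxx = 0, Gamma_yxy = -12/43, Gamma_yyy = 0; accelerations (d^2x/dtau^2, d^2y/dtau^2) = (-129/6400, 15/344)


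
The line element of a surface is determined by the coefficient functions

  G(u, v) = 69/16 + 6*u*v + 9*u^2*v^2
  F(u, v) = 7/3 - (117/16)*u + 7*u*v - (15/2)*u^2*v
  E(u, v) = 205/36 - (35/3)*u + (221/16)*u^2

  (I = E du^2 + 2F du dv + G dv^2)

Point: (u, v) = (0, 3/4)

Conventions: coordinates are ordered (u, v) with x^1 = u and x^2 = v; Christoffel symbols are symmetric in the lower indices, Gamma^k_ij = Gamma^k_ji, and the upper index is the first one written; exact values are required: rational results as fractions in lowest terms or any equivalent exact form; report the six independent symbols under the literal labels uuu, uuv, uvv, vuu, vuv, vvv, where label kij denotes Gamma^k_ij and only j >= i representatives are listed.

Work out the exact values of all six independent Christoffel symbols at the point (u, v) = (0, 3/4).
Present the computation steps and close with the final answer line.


E = 205/36, F = 7/3, G = 69/16 at the point
E_u = -35/3, E_v = 0, F_u = -33/16, F_v = 0, G_u = 9/2, G_v = 0
EG - F^2 = 11009/576;  g^inv = (576/11009) * [[69/16, -7/3], [-7/3, 205/36]]
first-kind symbols [ij,l] = (1/2)(d_i g_jl + d_j g_il - d_l g_ij): [uu,u] = E_u/2 = -35/6, [uu,v] = F_u - E_v/2 = -33/16, [uv,u] = E_v/2 = 0, [uv,v] = G_u/2 = 9/4, [vv,u] = F_v - G_u/2 = -9/4, [vv,v] = G_v/2 = 0
Gamma^u_ij = (G*[ij,u] - F*[ij,v])/(EG - F^2), Gamma^v_ij = (E*[ij,v] - F*[ij,u])/(EG - F^2)

Answer: Gamma_uuu = -11718/11009, Gamma_uuv = -3024/11009, Gamma_uvv = -5589/11009, Gamma_vuu = 1075/11009, Gamma_vuv = 7380/11009, Gamma_vvv = 3024/11009


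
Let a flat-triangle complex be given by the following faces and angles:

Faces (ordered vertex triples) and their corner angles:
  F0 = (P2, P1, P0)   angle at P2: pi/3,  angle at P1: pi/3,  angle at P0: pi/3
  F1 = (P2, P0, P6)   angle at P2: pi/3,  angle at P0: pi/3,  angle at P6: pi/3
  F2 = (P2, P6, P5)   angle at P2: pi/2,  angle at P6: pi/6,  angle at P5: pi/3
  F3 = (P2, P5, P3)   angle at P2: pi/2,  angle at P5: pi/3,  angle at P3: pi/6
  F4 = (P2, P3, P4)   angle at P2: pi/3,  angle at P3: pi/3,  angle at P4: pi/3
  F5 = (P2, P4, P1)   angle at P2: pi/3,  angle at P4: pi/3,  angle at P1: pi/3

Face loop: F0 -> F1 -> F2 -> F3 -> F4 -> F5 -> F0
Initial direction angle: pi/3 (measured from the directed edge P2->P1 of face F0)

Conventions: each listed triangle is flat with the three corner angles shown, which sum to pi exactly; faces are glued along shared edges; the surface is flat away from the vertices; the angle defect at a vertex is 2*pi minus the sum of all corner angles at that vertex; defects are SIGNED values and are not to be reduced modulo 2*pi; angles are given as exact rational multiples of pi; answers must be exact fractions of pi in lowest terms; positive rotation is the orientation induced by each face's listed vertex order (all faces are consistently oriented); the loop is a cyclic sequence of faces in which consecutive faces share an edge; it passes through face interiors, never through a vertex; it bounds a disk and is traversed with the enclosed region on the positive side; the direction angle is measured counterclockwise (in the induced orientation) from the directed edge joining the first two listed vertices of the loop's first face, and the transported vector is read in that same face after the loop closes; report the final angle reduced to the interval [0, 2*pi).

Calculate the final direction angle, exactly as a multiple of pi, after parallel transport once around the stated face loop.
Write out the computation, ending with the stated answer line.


enclosed vertex P2: corner angles sum to (7/3)*pi, defect = 2*pi - (7/3)*pi = -pi/3
by Gauss-Bonnet the loop rotates the vector by the enclosed defect sum (positive orientation, mod 2*pi)
final angle = pi/3 - pi/3 = 0 (mod 2*pi)

Answer: final direction angle = 0


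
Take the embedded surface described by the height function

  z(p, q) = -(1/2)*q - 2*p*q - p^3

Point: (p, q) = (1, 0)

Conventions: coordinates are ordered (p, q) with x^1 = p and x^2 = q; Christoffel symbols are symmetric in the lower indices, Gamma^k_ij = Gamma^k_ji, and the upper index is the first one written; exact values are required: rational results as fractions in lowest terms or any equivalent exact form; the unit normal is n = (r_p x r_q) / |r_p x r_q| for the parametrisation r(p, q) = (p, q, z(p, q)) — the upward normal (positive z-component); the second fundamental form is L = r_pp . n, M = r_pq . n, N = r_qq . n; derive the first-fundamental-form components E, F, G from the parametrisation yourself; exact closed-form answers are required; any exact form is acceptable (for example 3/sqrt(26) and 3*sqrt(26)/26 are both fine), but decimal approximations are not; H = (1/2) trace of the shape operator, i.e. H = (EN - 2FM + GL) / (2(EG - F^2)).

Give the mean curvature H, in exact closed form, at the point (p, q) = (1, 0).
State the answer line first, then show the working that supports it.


Answer: H = -54*sqrt(65)/4225

z_p = -3, z_q = -5/2, z_pp = -6, z_pq = -2, z_qq = 0
E = 10, F = 15/2, G = 29/4; answer radicand W^2 = 65/4
unnormalised second-form numerators: l = -6, m = -2, n = 0; L = l/sqrt(65/4), and similarly M = m/sqrt(W^2), N = n/sqrt(W^2)
H = (E*n - 2*F*m + G*l) / (2*(EG - F^2)*sqrt(W^2)); E*n - 2*F*m + G*l = -27/2, EG - F^2 = 65/4, so H = (-27/65)/sqrt(65/4)


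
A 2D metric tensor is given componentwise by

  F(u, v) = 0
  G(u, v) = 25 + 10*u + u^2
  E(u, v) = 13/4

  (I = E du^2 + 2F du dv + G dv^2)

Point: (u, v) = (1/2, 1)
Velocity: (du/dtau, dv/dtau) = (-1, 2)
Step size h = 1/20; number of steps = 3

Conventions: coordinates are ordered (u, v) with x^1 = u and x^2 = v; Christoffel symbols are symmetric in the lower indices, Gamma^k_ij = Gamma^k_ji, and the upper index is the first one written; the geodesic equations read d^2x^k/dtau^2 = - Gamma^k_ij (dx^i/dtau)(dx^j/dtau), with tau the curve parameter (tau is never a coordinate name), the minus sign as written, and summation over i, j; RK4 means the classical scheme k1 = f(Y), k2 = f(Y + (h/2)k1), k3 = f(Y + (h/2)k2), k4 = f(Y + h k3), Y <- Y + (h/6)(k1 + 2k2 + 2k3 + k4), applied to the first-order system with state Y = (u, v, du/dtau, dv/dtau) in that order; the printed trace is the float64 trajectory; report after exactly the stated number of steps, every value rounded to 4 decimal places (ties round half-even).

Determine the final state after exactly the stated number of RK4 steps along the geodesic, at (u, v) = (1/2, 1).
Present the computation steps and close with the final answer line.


f(Y) = (du/dtau, dv/dtau, -Gamma^u_ij Y'^i Y'^j, -Gamma^v_ij Y'^i Y'^j) with the Gammas evaluated at the stage position; h = 0.050000; intermediate values shown to 6 dp
step 0: u = 0.5000, v = 1.0000, du/dtau = -1.0000, dv/dtau = 2.0000
step 1:
  k1: at (u, v) = (0.500000, 1.000000), (du/dtau, dv/dtau) = (-1.000000, 2.000000); Gamma_uuu = 0.000000, Gamma_uuv = 0.000000, Gamma_uvv = -1.692308, Gamma_vuu = 0.000000, Gamma_vuv = 0.181818, Gamma_vvv = 0.000000; k1 = (-1.000000, 2.000000, 6.769231, 0.727273)
  k2: at (u, v) = (0.475000, 1.050000), (du/dtau, dv/dtau) = (-0.830769, 2.018182); Gamma_uuu = 0.000000, Gamma_uuv = 0.000000, Gamma_uvv = -1.684615, Gamma_vuu = 0.000000, Gamma_vuv = 0.182648, Gamma_vvv = 0.000000; k2 = (-0.830769, 2.018182, 6.861536, 0.612472)
  k3: at (u, v) = (0.479231, 1.050455), (du/dtau, dv/dtau) = (-0.828462, 2.015312); Gamma_uuu = 0.000000, Gamma_uuv = 0.000000, Gamma_uvv = -1.685917, Gamma_vuu = 0.000000, Gamma_vuv = 0.182507, Gamma_vvv = 0.000000; k3 = (-0.828462, 2.015312, 6.847322, 0.609432)
  k4: at (u, v) = (0.458577, 1.100766), (du/dtau, dv/dtau) = (-0.657634, 2.030472); Gamma_uuu = 0.000000, Gamma_uuv = 0.000000, Gamma_uvv = -1.679562, Gamma_vuu = 0.000000, Gamma_vuv = 0.183198, Gamma_vvv = 0.000000; k4 = (-0.657634, 2.030472, 6.924524, 0.489251)
  Y <- Y + (h/6)(k1 + 2k2 + 2k3 + k4): u = 0.4585, v = 1.1008, du/dtau = -0.6574, dv/dtau = 2.0305
step 2:
  k1: at (u, v) = (0.458533, 1.100812), (du/dtau, dv/dtau) = (-0.657404, 2.030503); Gamma_uuu = 0.000000, Gamma_uuv = 0.000000, Gamma_uvv = -1.679548, Gamma_vuu = 0.000000, Gamma_vuv = 0.183199, Gamma_vvv = 0.000000; k1 = (-0.657404, 2.030503, 6.924680, 0.489092)
  k2: at (u, v) = (0.442097, 1.151575), (du/dtau, dv/dtau) = (-0.484287, 2.042730); Gamma_uuu = 0.000000, Gamma_uuv = 0.000000, Gamma_uvv = -1.674492, Gamma_vuu = 0.000000, Gamma_vuv = 0.183753, Gamma_vvv = 0.000000; k2 = (-0.484287, 2.042730, 6.987228, 0.363561)
  k3: at (u, v) = (0.446425, 1.151880), (du/dtau, dv/dtau) = (-0.482724, 2.039592); Gamma_uuu = 0.000000, Gamma_uuv = 0.000000, Gamma_uvv = -1.675823, Gamma_vuu = 0.000000, Gamma_vuv = 0.183607, Gamma_vvv = 0.000000; k3 = (-0.482724, 2.039592, 6.971315, 0.361543)
  k4: at (u, v) = (0.434396, 1.202792), (du/dtau, dv/dtau) = (-0.308839, 2.048580); Gamma_uuu = 0.000000, Gamma_uuv = 0.000000, Gamma_uvv = -1.672122, Gamma_vuu = 0.000000, Gamma_vuv = 0.184013, Gamma_vvv = 0.000000; k4 = (-0.308839, 2.048580, 7.017360, 0.232843)
  Y <- Y + (h/6)(k1 + 2k2 + 2k3 + k4): u = 0.4344, v = 1.2028, du/dtau = -0.3086, dv/dtau = 2.0486
step 3:
  k1: at (u, v) = (0.434364, 1.202843), (du/dtau, dv/dtau) = (-0.308578, 2.048604); Gamma_uuu = 0.000000, Gamma_uuv = 0.000000, Gamma_uvv = -1.672112, Gamma_vuu = 0.000000, Gamma_vuv = 0.184014, Gamma_vvv = 0.000000; k1 = (-0.308578, 2.048604, 7.017483, 0.232651)
  k2: at (u, v) = (0.426649, 1.254058), (du/dtau, dv/dtau) = (-0.133141, 2.054420); Gamma_uuu = 0.000000, Gamma_uuv = 0.000000, Gamma_uvv = -1.669738, Gamma_vuu = 0.000000, Gamma_vuv = 0.184276, Gamma_vvv = 0.000000; k2 = (-0.133141, 2.054420, 7.047368, 0.100809)
  k3: at (u, v) = (0.431035, 1.254204), (du/dtau, dv/dtau) = (-0.132394, 2.051124); Gamma_uuu = 0.000000, Gamma_uuv = 0.000000, Gamma_uvv = -1.671088, Gamma_vuu = 0.000000, Gamma_vuv = 0.184127, Gamma_vvv = 0.000000; k3 = (-0.132394, 2.051124, 7.030451, 0.100002)
  k4: at (u, v) = (0.427744, 1.305399), (du/dtau, dv/dtau) = (0.042944, 2.053604); Gamma_uuu = 0.000000, Gamma_uuv = 0.000000, Gamma_uvv = -1.670075, Gamma_vuu = 0.000000, Gamma_vuv = 0.184239, Gamma_vvv = 0.000000; k4 = (0.042944, 2.053604, 7.043190, -0.032496)
  Y <- Y + (h/6)(k1 + 2k2 + 2k3 + k4): u = 0.4277, v = 1.3055, du/dtau = 0.0432, dv/dtau = 2.0536

Answer: u = 0.4277, v = 1.3055, du/dtau = 0.0432, dv/dtau = 2.0536


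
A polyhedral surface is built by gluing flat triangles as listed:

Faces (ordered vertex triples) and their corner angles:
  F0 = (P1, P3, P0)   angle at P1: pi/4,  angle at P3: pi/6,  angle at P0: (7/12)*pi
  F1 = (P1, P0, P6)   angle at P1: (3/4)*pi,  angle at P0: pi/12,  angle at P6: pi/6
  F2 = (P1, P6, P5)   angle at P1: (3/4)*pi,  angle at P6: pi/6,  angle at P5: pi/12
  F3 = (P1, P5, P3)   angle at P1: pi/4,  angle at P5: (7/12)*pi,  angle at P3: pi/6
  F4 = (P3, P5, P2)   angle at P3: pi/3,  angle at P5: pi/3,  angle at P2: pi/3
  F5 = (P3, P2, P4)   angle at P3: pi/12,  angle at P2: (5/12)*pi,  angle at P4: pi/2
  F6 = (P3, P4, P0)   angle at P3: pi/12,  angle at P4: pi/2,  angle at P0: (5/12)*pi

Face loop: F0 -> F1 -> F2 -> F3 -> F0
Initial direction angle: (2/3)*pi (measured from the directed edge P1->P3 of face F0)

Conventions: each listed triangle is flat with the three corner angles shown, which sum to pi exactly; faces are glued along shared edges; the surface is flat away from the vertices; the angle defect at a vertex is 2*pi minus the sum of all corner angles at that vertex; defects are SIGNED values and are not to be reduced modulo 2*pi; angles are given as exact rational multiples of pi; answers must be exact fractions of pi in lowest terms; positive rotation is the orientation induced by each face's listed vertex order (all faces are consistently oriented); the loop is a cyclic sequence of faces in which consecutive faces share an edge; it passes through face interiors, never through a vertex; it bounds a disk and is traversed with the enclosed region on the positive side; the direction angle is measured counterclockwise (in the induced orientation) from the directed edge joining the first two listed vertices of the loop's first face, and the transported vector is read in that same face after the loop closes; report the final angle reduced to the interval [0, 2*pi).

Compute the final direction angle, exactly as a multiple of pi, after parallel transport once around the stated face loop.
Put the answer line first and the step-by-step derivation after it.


Answer: final direction angle = (2/3)*pi

enclosed vertex P1: corner angles sum to 2*pi, defect = 2*pi - 2*pi = 0
summing the enclosed defects onto the initial angle, mod 2*pi in the induced orientation:
final angle = (2/3)*pi + 0 = (2/3)*pi (mod 2*pi)


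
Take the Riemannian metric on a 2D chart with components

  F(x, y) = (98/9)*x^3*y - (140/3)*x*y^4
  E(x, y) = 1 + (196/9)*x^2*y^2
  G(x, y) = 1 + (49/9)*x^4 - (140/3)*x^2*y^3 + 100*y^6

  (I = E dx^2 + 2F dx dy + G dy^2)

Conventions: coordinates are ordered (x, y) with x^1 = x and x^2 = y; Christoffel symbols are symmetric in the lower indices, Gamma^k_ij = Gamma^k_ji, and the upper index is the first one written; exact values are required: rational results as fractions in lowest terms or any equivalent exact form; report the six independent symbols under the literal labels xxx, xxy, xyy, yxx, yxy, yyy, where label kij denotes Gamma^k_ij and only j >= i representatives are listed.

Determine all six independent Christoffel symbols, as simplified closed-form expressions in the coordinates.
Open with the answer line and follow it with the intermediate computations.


Answer: Gamma_xxx = 196*x*y^2/(49*x^4 - 420*x^2*y^3 + 196*x^2*y^2 + 900*y^6 + 9), Gamma_xxy = 196*x^2*y/(49*x^4 - 420*x^2*y^3 + 196*x^2*y^2 + 900*y^6 + 9), Gamma_xyy = -1260*x*y^3/(49*x^4 - 420*x^2*y^3 + 196*x^2*y^2 + 900*y^6 + 9), Gamma_yxx = (98*x^2*y - 420*y^4)/(49*x^4 - 420*x^2*y^3 + 196*x^2*y^2 + 900*y^6 + 9), Gamma_yxy = (98*x^3 - 420*x*y^3)/(49*x^4 - 420*x^2*y^3 + 196*x^2*y^2 + 900*y^6 + 9), Gamma_yyy = (-630*x^2*y^2 + 2700*y^5)/(49*x^4 - 420*x^2*y^3 + 196*x^2*y^2 + 900*y^6 + 9)

E = 1 + (196/9)*x^2*y^2; F = (98/9)*x^3*y - (140/3)*x*y^4; G = 1 + (49/9)*x^4 - (140/3)*x^2*y^3 + 100*y^6
Gamma^k_ij = (1/2) g^{kl} (d_i g_jl + d_j g_il - d_l g_ij), with g^inv = (1/(EG-F^2)) [[G, -F], [-F, E]]
first partials: E_x = (392/9)*x*y^2, E_y = (392/9)*x^2*y, F_x = (98/3)*x^2*y - (140/3)*y^4, F_y = (98/9)*x^3 - (560/3)*x*y^3, G_x = (196/9)*x^3 - (280/3)*x*y^3, G_y = -140*x^2*y^2 + 600*y^5
D = EG - F^2 = 1 + (196/9)*x^2*y^2 + (49/9)*x^4 - (140/3)*x^2*y^3 + 100*y^6
expanded: Gamma^x_xx = (G E_x - 2F F_x + F E_y)/(2D), Gamma^x_xy = (G E_y - F G_x)/(2D), Gamma^x_yy = (2G F_y - G G_x - F G_y)/(2D), Gamma^y_xx = (2E F_x - E E_y - F E_x)/(2D), Gamma^y_xy = (E G_x - F E_y)/(2D), Gamma^y_yy = (E G_y - 2F F_y + F G_x)/(2D); substitute and cancel common factors


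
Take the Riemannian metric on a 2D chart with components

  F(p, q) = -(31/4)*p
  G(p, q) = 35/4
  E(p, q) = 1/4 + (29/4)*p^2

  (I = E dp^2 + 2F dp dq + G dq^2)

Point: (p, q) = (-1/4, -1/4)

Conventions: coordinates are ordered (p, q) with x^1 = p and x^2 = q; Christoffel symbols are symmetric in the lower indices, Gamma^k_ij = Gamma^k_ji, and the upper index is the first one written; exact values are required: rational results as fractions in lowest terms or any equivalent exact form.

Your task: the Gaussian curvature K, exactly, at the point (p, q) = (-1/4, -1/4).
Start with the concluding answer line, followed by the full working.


Answer: K = 0

E = 45/64, F = 31/16, G = 35/4, EG - F^2 = 307/128 at the point
E_p = -29/8, E_q = 0, F_p = -31/4, F_q = 0, G_p = 0, G_q = 0
E_qq = 0, F_pq = 0, G_pp = 0
Evaluate Brioschi's two determinant matrices M1, M2 and divide by (EG - F^2)^2.
M1 = [[-E_qq/2 + F_pq - G_pp/2, E_p/2, F_p - E_q/2], [F_q - G_p/2, E, F], [G_q/2, F, G]] = [[0, -29/16, -31/4], [0, 45/64, 31/16], [0, 31/16, 35/4]]; det M1 = 0
M2 = [[0, E_q/2, G_p/2], [E_q/2, E, F], [G_p/2, F, G]] = [[0, 0, 0], [0, 45/64, 31/16], [0, 31/16, 35/4]]; det M2 = 0
det M1 - det M2 = 0; K = 0 / (307/128)^2 = 0


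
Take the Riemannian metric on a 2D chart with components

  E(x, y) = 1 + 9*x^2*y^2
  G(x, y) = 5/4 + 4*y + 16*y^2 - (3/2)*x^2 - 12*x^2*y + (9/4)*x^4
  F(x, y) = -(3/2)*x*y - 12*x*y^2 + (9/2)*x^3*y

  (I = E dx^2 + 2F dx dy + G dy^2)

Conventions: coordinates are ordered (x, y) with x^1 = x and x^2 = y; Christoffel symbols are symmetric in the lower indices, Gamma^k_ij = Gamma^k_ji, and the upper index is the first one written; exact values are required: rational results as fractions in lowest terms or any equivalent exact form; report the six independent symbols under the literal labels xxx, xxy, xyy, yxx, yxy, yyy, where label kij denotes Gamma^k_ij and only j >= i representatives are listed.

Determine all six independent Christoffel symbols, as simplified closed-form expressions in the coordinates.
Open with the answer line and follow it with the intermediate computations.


Answer: Gamma_xxx = 36*x*y^2/(9*x^4 + 36*x^2*y^2 - 48*x^2*y - 6*x^2 + 64*y^2 + 16*y + 5), Gamma_xxy = 36*x^2*y/(9*x^4 + 36*x^2*y^2 - 48*x^2*y - 6*x^2 + 64*y^2 + 16*y + 5), Gamma_xyy = -48*x*y/(9*x^4 + 36*x^2*y^2 - 48*x^2*y - 6*x^2 + 64*y^2 + 16*y + 5), Gamma_yxx = (18*x^2*y - 48*y^2 - 6*y)/(9*x^4 + 36*x^2*y^2 - 48*x^2*y - 6*x^2 + 64*y^2 + 16*y + 5), Gamma_yxy = (18*x^3 - 48*x*y - 6*x)/(9*x^4 + 36*x^2*y^2 - 48*x^2*y - 6*x^2 + 64*y^2 + 16*y + 5), Gamma_yyy = (-24*x^2 + 64*y + 8)/(9*x^4 + 36*x^2*y^2 - 48*x^2*y - 6*x^2 + 64*y^2 + 16*y + 5)

E = 1 + 9*x^2*y^2; F = -(3/2)*x*y - 12*x*y^2 + (9/2)*x^3*y; G = 5/4 + 4*y + 16*y^2 - (3/2)*x^2 - 12*x^2*y + (9/4)*x^4
Gamma^k_ij = (1/2) g^{kl} (d_i g_jl + d_j g_il - d_l g_ij), with g^inv = (1/(EG-F^2)) [[G, -F], [-F, E]]
first partials: E_x = 18*x*y^2, E_y = 18*x^2*y, F_x = -(3/2)*y - 12*y^2 + (27/2)*x^2*y, F_y = -(3/2)*x - 24*x*y + (9/2)*x^3, G_x = -3*x - 24*x*y + 9*x^3, G_y = 4 + 32*y - 12*x^2
D = EG - F^2 = 5/4 + 4*y + 16*y^2 - (3/2)*x^2 - 12*x^2*y + 9*x^2*y^2 + (9/4)*x^4
expanded: Gamma^x_xx = (G E_x - 2F F_x + F E_y)/(2D), Gamma^x_xy = (G E_y - F G_x)/(2D), Gamma^x_yy = (2G F_y - G G_x - F G_y)/(2D), Gamma^y_xx = (2E F_x - E E_y - F E_x)/(2D), Gamma^y_xy = (E G_x - F E_y)/(2D), Gamma^y_yy = (E G_y - 2F F_y + F G_x)/(2D); substitute and cancel common factors


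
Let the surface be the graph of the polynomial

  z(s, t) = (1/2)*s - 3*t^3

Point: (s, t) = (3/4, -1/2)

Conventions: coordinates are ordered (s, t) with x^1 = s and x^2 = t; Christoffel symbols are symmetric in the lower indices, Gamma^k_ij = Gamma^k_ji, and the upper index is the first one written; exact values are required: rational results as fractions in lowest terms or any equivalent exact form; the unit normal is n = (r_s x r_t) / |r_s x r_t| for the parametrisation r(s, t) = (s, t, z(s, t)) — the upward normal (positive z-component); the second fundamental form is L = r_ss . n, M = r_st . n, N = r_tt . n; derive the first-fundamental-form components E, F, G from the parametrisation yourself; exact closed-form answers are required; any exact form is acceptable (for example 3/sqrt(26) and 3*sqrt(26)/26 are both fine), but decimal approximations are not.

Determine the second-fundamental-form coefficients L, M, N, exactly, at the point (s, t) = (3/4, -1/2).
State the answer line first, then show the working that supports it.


Answer: L = 0, M = 0, N = 36*sqrt(101)/101

z_s = 1/2, z_t = -9/4, z_ss = 0, z_st = 0, z_tt = 9
E = 5/4, F = -9/8, G = 97/16; answer radicand W^2 = 101/16
unnormalised second-form numerators: l = 0, m = 0, n = 9; L = l/sqrt(101/16), and similarly M = m/sqrt(W^2), N = n/sqrt(W^2)


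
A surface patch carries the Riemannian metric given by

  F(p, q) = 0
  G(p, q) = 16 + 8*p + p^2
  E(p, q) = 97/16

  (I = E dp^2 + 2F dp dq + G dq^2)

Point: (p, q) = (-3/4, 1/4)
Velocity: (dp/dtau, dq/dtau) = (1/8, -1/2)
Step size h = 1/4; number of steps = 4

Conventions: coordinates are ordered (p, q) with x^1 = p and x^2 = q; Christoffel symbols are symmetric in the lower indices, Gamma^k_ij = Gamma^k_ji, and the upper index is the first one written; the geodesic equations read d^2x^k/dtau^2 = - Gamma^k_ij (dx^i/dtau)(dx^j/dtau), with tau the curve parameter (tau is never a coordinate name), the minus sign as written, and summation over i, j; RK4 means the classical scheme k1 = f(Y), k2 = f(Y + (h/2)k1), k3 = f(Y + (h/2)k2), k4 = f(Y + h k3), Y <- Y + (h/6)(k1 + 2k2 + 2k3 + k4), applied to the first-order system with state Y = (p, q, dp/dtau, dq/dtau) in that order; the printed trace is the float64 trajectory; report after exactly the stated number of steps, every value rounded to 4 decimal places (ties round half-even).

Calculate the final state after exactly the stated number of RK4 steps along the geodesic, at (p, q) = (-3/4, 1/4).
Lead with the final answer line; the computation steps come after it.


Answer: p = -0.5611, q = -0.2255, dp/dtau = 0.2493, dq/dtau = -0.4466

f(Y) = (dp/dtau, dq/dtau, -Gamma^p_ij Y'^i Y'^j, -Gamma^q_ij Y'^i Y'^j) with the Gammas evaluated at the stage position; h = 0.250000; intermediate values shown to 6 dp
step 0: p = -0.7500, q = 0.2500, dp/dtau = 0.1250, dq/dtau = -0.5000
step 1:
  k1: at (p, q) = (-0.750000, 0.250000), (dp/dtau, dq/dtau) = (0.125000, -0.500000); Gamma_ppp = 0.000000, Gamma_ppq = 0.000000, Gamma_pqq = -0.536082, Gamma_qpp = 0.000000, Gamma_qpq = 0.307692, Gamma_qqq = 0.000000; k1 = (0.125000, -0.500000, 0.134021, 0.038462)
  k2: at (p, q) = (-0.734375, 0.187500), (dp/dtau, dq/dtau) = (0.141753, -0.495192); Gamma_ppp = 0.000000, Gamma_ppq = 0.000000, Gamma_pqq = -0.538660, Gamma_qpp = 0.000000, Gamma_qpq = 0.306220, Gamma_qqq = 0.000000; k2 = (0.141753, -0.495192, 0.132088, 0.042990)
  k3: at (p, q) = (-0.732281, 0.188101), (dp/dtau, dq/dtau) = (0.141511, -0.494626); Gamma_ppp = 0.000000, Gamma_ppq = 0.000000, Gamma_pqq = -0.539005, Gamma_qpp = 0.000000, Gamma_qpq = 0.306024, Gamma_qqq = 0.000000; k3 = (0.141511, -0.494626, 0.131870, 0.042840)
  k4: at (p, q) = (-0.714622, 0.126343), (dp/dtau, dq/dtau) = (0.157968, -0.489290); Gamma_ppp = 0.000000, Gamma_ppq = 0.000000, Gamma_pqq = -0.541918, Gamma_qpp = 0.000000, Gamma_qpq = 0.304379, Gamma_qqq = 0.000000; k4 = (0.157968, -0.489290, 0.129738, 0.047052)
  Y <- Y + (h/6)(k1 + 2k2 + 2k3 + k4): p = -0.7146, q = 0.1263, dp/dtau = 0.1580, dq/dtau = -0.4893
step 2:
  k1: at (p, q) = (-0.714604, 0.126295), (dp/dtau, dq/dtau) = (0.157986, -0.489284); Gamma_ppp = 0.000000, Gamma_ppq = 0.000000, Gamma_pqq = -0.541921, Gamma_qpp = 0.000000, Gamma_qpq = 0.304377, Gamma_qqq = 0.000000; k1 = (0.157986, -0.489284, 0.129735, 0.047057)
  k2: at (p, q) = (-0.694856, 0.065134), (dp/dtau, dq/dtau) = (0.174203, -0.483402); Gamma_ppp = 0.000000, Gamma_ppq = 0.000000, Gamma_pqq = -0.545178, Gamma_qpp = 0.000000, Gamma_qpq = 0.302559, Gamma_qqq = 0.000000; k2 = (0.174203, -0.483402, 0.127396, 0.050957)
  k3: at (p, q) = (-0.692829, 0.065869), (dp/dtau, dq/dtau) = (0.173911, -0.482915); Gamma_ppp = 0.000000, Gamma_ppq = 0.000000, Gamma_pqq = -0.545513, Gamma_qpp = 0.000000, Gamma_qpq = 0.302373, Gamma_qqq = 0.000000; k3 = (0.173911, -0.482915, 0.127217, 0.050789)
  k4: at (p, q) = (-0.671127, 0.005566), (dp/dtau, dq/dtau) = (0.189791, -0.476587); Gamma_ppp = 0.000000, Gamma_ppq = 0.000000, Gamma_pqq = -0.549093, Gamma_qpp = 0.000000, Gamma_qpq = 0.300402, Gamma_qqq = 0.000000; k4 = (0.189791, -0.476587, 0.124718, 0.054344)
  Y <- Y + (h/6)(k1 + 2k2 + 2k3 + k4): p = -0.6711, q = 0.0055, dp/dtau = 0.1898, dq/dtau = -0.4766
step 3:
  k1: at (p, q) = (-0.671104, 0.005524), (dp/dtau, dq/dtau) = (0.189806, -0.476581); Gamma_ppp = 0.000000, Gamma_ppq = 0.000000, Gamma_pqq = -0.549096, Gamma_qpp = 0.000000, Gamma_qpq = 0.300400, Gamma_qqq = 0.000000; k1 = (0.189806, -0.476581, 0.124716, 0.054347)
  k2: at (p, q) = (-0.647378, -0.054049), (dp/dtau, dq/dtau) = (0.205396, -0.469787); Gamma_ppp = 0.000000, Gamma_ppq = 0.000000, Gamma_pqq = -0.553010, Gamma_qpp = 0.000000, Gamma_qpq = 0.298274, Gamma_qqq = 0.000000; k2 = (0.205396, -0.469787, 0.122049, 0.057562)
  k3: at (p, q) = (-0.645430, -0.053200), (dp/dtau, dq/dtau) = (0.205063, -0.469385); Gamma_ppp = 0.000000, Gamma_ppq = 0.000000, Gamma_pqq = -0.553331, Gamma_qpp = 0.000000, Gamma_qpq = 0.298101, Gamma_qqq = 0.000000; k3 = (0.205063, -0.469385, 0.121911, 0.057386)
  k4: at (p, q) = (-0.619838, -0.111823), (dp/dtau, dq/dtau) = (0.220284, -0.462234); Gamma_ppp = 0.000000, Gamma_ppq = 0.000000, Gamma_pqq = -0.557552, Gamma_qpp = 0.000000, Gamma_qpq = 0.295844, Gamma_qqq = 0.000000; k4 = (0.220284, -0.462234, 0.119127, 0.060247)
  Y <- Y + (h/6)(k1 + 2k2 + 2k3 + k4): p = -0.6198, q = -0.1119, dp/dtau = 0.2203, dq/dtau = -0.4622
step 4:
  k1: at (p, q) = (-0.619812, -0.111858), (dp/dtau, dq/dtau) = (0.220297, -0.462227); Gamma_ppp = 0.000000, Gamma_ppq = 0.000000, Gamma_pqq = -0.557557, Gamma_qpp = 0.000000, Gamma_qpq = 0.295842, Gamma_qqq = 0.000000; k1 = (0.220297, -0.462227, 0.119124, 0.060249)
  k2: at (p, q) = (-0.592275, -0.169636), (dp/dtau, dq/dtau) = (0.235187, -0.454696); Gamma_ppp = 0.000000, Gamma_ppq = 0.000000, Gamma_pqq = -0.562099, Gamma_qpp = 0.000000, Gamma_qpq = 0.293451, Gamma_qqq = 0.000000; k2 = (0.235187, -0.454696, 0.116213, 0.062762)
  k3: at (p, q) = (-0.590414, -0.168695), (dp/dtau, dq/dtau) = (0.234823, -0.454381); Gamma_ppp = 0.000000, Gamma_ppq = 0.000000, Gamma_pqq = -0.562406, Gamma_qpp = 0.000000, Gamma_qpq = 0.293291, Gamma_qqq = 0.000000; k3 = (0.234823, -0.454381, 0.116116, 0.062588)
  k4: at (p, q) = (-0.561106, -0.225453), (dp/dtau, dq/dtau) = (0.249326, -0.446580); Gamma_ppp = 0.000000, Gamma_ppq = 0.000000, Gamma_pqq = -0.567240, Gamma_qpp = 0.000000, Gamma_qpq = 0.290791, Gamma_qqq = 0.000000; k4 = (0.249326, -0.446580, 0.113127, 0.064756)
  Y <- Y + (h/6)(k1 + 2k2 + 2k3 + k4): p = -0.5611, q = -0.2255, dp/dtau = 0.2493, dq/dtau = -0.4466


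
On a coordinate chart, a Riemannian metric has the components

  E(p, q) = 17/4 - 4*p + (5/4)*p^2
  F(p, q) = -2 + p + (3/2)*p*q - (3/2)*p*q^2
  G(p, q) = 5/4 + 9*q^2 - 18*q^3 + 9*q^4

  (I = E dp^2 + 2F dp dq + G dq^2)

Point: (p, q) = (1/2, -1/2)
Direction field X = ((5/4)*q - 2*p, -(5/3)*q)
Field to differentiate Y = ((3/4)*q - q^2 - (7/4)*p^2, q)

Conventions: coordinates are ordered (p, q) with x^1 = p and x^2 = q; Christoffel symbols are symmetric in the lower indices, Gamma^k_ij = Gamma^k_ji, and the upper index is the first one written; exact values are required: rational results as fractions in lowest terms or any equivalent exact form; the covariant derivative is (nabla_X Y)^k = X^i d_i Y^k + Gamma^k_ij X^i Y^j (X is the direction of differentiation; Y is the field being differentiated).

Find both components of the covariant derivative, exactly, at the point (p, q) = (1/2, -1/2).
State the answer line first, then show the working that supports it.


Answer: (nabla_X Y)^p = 133675/36624, (nabla_X Y)^q = 216397/146496

E = 41/16, F = -33/16, G = 101/16 at the point
E_p = -11/4, E_q = 0, F_p = -1/8, F_q = 3/2, G_p = 0, G_q = -27
EG - F^2 = 763/64;  g^inv = (64/763) * [[101/16, 33/16], [33/16, 41/16]]
first-kind symbols [ij,l] = (1/2)(d_i g_jl + d_j g_il - d_l g_ij): [pp,p] = E_p/2 = -11/8, [pp,q] = F_p - E_q/2 = -1/8, [pq,p] = E_q/2 = 0, [pq,q] = G_p/2 = 0, [qq,p] = F_q - G_p/2 = 3/2, [qq,q] = G_q/2 = -27/2
Gamma^p_ij = (G*[ij,p] - F*[ij,q])/(EG - F^2), Gamma^q_ij = (E*[ij,q] - F*[ij,p])/(EG - F^2)
Gamma_ppp = -572/763, Gamma_ppq = 0, Gamma_pqq = -168/109, Gamma_qpp = -202/763, Gamma_qpq = 0, Gamma_qqq = -288/109
X = (-13/8, 5/6), Y = (-17/16, -1/2) at the point


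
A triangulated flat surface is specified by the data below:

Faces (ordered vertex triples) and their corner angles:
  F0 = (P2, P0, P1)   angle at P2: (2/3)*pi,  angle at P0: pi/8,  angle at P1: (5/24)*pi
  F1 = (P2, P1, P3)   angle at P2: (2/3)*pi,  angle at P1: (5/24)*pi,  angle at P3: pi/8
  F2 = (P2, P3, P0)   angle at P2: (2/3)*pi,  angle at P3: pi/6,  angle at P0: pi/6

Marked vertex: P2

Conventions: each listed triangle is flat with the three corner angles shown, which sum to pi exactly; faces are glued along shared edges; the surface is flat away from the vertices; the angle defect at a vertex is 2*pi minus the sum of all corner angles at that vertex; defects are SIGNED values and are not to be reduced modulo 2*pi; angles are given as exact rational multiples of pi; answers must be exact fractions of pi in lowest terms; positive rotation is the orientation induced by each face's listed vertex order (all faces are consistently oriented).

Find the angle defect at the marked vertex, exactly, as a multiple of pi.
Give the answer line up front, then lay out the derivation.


Answer: defect(P2) = 0

Sum of corner angles at P2: 2*pi
defect = 2*pi - 2*pi


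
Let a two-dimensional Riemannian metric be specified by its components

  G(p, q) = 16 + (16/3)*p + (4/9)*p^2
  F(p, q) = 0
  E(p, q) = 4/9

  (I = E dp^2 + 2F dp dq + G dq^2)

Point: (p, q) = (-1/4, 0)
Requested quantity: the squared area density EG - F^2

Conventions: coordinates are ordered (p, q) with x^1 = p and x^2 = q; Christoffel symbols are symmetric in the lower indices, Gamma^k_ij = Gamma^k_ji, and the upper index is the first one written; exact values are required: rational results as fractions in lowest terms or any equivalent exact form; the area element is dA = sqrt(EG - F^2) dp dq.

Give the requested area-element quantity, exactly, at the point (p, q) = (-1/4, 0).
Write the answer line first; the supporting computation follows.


Answer: EG - F^2 = 529/81

E = 4/9, F = 0, G = 529/36; EG - F^2 = 529/81


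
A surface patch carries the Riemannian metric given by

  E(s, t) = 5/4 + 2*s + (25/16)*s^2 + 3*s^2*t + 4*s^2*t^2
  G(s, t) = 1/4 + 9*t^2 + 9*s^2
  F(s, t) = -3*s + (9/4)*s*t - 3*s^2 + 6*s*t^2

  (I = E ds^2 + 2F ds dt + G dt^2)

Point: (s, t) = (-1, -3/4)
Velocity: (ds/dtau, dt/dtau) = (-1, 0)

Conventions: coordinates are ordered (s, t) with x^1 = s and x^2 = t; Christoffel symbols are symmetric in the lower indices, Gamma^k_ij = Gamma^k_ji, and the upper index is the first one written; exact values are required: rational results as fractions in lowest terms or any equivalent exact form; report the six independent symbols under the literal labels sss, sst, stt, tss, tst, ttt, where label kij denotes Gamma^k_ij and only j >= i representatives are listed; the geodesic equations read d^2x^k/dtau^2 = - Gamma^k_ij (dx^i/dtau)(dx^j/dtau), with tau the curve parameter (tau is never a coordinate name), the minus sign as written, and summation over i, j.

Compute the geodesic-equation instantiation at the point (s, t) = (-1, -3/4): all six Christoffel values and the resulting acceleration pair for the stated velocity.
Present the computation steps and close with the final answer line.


E = 13/16, F = -27/16, G = 229/16 at the point
E_s = -9/8, E_t = -3, F_s = 75/16, F_t = 27/4, G_s = -18, G_t = -27/2
EG - F^2 = 281/32;  g^inv = (32/281) * [[229/16, 27/16], [27/16, 13/16]]
first-kind symbols [ij,l] = (1/2)(d_i g_jl + d_j g_il - d_l g_ij): [ss,s] = E_s/2 = -9/16, [ss,t] = F_s - E_t/2 = 99/16, [st,s] = E_t/2 = -3/2, [st,t] = G_s/2 = -9, [tt,s] = F_t - G_s/2 = 63/4, [tt,t] = G_t/2 = -27/4
Gamma^s_ij = (G*[ij,s] - F*[ij,t])/(EG - F^2), Gamma^t_ij = (E*[ij,t] - F*[ij,s])/(EG - F^2)
Gamma_sss = 153/562, Gamma_sst = -1173/281, Gamma_stt = 6849/281, Gamma_tss = 261/562, Gamma_tst = -315/281, Gamma_ttt = 675/281
d^2s/dtau^2 = -(Gamma_sss*(-1)^2 + 2*Gamma_sst*(-1)*(0) + Gamma_stt*(0)^2) = -153/562
d^2t/dtau^2 = -(Gamma_tss*(-1)^2 + 2*Gamma_tst*(-1)*(0) + Gamma_ttt*(0)^2) = -261/562

Answer: Gamma_sss = 153/562, Gamma_sst = -1173/281, Gamma_stt = 6849/281, Gamma_tss = 261/562, Gamma_tst = -315/281, Gamma_ttt = 675/281; accelerations (d^2s/dtau^2, d^2t/dtau^2) = (-153/562, -261/562)


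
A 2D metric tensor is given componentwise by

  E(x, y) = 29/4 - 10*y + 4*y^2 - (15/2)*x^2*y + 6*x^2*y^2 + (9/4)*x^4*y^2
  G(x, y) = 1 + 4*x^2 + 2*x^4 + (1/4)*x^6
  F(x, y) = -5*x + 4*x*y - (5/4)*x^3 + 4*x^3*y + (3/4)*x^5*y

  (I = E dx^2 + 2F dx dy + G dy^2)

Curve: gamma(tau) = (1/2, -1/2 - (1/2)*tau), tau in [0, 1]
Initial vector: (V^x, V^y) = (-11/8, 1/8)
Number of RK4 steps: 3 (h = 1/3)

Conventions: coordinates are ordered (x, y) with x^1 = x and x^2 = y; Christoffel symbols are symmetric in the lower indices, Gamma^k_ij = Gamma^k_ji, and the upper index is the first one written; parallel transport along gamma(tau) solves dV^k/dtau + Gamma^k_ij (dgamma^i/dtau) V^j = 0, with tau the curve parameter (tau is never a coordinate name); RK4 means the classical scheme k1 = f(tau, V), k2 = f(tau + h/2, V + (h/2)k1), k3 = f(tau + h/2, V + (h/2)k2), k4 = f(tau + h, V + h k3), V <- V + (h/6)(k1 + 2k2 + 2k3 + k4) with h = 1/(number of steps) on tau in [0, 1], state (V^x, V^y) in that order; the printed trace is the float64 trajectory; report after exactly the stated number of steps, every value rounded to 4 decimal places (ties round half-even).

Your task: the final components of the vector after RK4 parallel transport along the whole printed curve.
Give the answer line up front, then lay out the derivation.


Answer: V^x = -1.0716, V^y = 0.0484

gamma'(tau) = (0, -1/2); f(tau, V)^k = -Gamma^k_ij(gamma(tau)) gamma'^i(tau) V^j; h = 1/3; intermediate values shown to 6 dp
curve data and Christoffel symbols at the stage parameters:
  tau = 0.000000: gamma = (0.500000, -0.500000), gamma' = (0.000000, -0.500000); Gamma_xxx = 0.175857, Gamma_xxy = -0.556880, Gamma_xyy = 0.000000, Gamma_yxx = -0.050671, Gamma_yxy = 0.160457, Gamma_yyy = 0.000000
  tau = 0.166667: gamma = (0.500000, -0.583333), gamma' = (0.000000, -0.500000); Gamma_xxx = 0.197368, Gamma_xxy = -0.535714, Gamma_xyy = 0.000000, Gamma_yxx = -0.053972, Gamma_yxy = 0.146495, Gamma_yyy = 0.000000
  tau = 0.333333: gamma = (0.500000, -0.666667), gamma' = (0.000000, -0.500000); Gamma_xxx = 0.217170, Gamma_xxy = -0.515778, Gamma_xyy = 0.000000, Gamma_yxx = -0.056508, Gamma_yxy = 0.134207, Gamma_yyy = 0.000000
  tau = 0.500000: gamma = (0.500000, -0.750000), gamma' = (0.000000, -0.500000); Gamma_xxx = 0.235429, Gamma_xxy = -0.497017, Gamma_xyy = 0.000000, Gamma_yxx = -0.058428, Gamma_yxy = 0.123347, Gamma_yyy = 0.000000
  tau = 0.666667: gamma = (0.500000, -0.833333), gamma' = (0.000000, -0.500000); Gamma_xxx = 0.252298, Gamma_xxy = -0.479366, Gamma_xyy = 0.000000, Gamma_yxx = -0.059847, Gamma_yxy = 0.113710, Gamma_yyy = 0.000000
  tau = 0.833333: gamma = (0.500000, -0.916667), gamma' = (0.000000, -0.500000); Gamma_xxx = 0.267913, Gamma_xxy = -0.462759, Gamma_xyy = 0.000000, Gamma_yxx = -0.060862, Gamma_yxy = 0.105126, Gamma_yyy = 0.000000
  tau = 1.000000: gamma = (0.500000, -1.000000), gamma' = (0.000000, -0.500000); Gamma_xxx = 0.282396, Gamma_xxy = -0.447126, Gamma_xyy = 0.000000, Gamma_yxx = -0.061548, Gamma_yxy = 0.097451, Gamma_yyy = 0.000000
step 0: V^x = -1.3750, V^y = 0.1250
step 1: k1 = (0.382855, -0.110314), k2 = (0.351211, -0.096042), k3 = (0.352624, -0.096428), k4 = (0.324284, -0.084380); V <- V + (h/6)(k1 + 2k2 + 2k3 + k4): V^x = -1.2575, V^y = 0.0928
step 2: k1 = (0.324298, -0.084384), k2 = (0.299070, -0.074222), k3 = (0.300115, -0.074481), k4 = (0.277427, -0.065808); V <- V + (h/6)(k1 + 2k2 + 2k3 + k4): V^x = -1.1575, V^y = 0.0679
step 3: k1 = (0.277435, -0.065810), k2 = (0.257124, -0.058411), k3 = (0.257907, -0.058589), k4 = (0.239556, -0.052211); V <- V + (h/6)(k1 + 2k2 + 2k3 + k4): V^x = -1.0716, V^y = 0.0484


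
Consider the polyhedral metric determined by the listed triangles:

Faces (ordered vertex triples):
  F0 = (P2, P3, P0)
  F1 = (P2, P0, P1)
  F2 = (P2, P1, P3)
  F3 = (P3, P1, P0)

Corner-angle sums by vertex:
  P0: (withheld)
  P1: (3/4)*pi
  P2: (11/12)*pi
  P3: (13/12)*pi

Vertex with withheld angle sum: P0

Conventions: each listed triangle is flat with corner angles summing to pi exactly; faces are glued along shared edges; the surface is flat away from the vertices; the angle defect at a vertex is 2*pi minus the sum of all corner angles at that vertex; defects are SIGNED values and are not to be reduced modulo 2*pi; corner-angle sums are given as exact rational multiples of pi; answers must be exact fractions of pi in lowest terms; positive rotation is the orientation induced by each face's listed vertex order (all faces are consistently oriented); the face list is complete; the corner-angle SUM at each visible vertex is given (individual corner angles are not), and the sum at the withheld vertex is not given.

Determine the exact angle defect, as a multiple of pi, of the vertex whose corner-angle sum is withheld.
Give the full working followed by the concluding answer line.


V = 4, E = 6, F = 4; chi = V - E + F = 2
Gauss-Bonnet: total defect = 2*pi*chi = 4*pi; visible defects sum to (13/4)*pi

Answer: defect(P0) = (3/4)*pi


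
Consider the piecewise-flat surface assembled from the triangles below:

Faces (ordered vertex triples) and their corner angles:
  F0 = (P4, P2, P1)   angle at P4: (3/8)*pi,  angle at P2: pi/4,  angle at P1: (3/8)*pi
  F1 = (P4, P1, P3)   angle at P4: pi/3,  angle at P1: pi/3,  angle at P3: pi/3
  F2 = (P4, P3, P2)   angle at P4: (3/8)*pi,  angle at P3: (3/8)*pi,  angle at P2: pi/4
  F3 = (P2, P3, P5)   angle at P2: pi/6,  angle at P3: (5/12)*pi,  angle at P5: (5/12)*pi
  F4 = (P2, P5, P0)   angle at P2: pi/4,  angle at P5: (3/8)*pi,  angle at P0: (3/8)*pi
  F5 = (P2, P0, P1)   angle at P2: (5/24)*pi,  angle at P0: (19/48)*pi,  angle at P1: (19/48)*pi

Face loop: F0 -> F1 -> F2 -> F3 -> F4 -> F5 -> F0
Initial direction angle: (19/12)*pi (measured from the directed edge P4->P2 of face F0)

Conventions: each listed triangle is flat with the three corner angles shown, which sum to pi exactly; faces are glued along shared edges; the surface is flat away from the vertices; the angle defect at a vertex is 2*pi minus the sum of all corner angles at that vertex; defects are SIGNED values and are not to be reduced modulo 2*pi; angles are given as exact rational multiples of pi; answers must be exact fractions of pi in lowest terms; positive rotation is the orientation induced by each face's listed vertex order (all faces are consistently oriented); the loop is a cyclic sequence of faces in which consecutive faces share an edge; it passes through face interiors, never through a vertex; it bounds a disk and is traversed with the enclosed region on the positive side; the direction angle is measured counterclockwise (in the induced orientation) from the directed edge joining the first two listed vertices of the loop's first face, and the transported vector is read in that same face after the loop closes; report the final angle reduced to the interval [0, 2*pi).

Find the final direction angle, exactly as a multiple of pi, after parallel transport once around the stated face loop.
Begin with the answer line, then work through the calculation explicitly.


Answer: final direction angle = (11/8)*pi

enclosed vertex P2: corner angles sum to (9/8)*pi, defect = 2*pi - (9/8)*pi = (7/8)*pi
enclosed vertex P4: corner angles sum to (13/12)*pi, defect = 2*pi - (13/12)*pi = (11/12)*pi
final direction = starting direction + enclosed defect total, reduced mod 2*pi (induced orientation)
final angle = (19/12)*pi + (43/24)*pi = (11/8)*pi (mod 2*pi)
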